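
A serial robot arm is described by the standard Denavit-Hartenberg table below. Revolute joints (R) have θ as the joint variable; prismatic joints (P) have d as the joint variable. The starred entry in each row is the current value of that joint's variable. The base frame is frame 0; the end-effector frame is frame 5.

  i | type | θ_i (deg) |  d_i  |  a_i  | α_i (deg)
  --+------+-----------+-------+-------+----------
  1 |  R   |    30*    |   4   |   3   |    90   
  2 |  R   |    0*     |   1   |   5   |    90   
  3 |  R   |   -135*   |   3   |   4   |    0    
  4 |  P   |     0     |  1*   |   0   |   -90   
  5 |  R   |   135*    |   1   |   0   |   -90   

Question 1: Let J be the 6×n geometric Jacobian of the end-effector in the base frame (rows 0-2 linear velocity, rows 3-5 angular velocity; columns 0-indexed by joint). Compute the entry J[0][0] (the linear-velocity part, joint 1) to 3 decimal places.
axis z_0 = ẑ; lever o_n−o_0 = (3.8233,5.1352,-0.0000)
cross product → J_v[:, 0] = (-5.1352,3.8233,0.0000)
J_ω[:, 0] = z_0
entry J[0][0] = -5.1352

-5.135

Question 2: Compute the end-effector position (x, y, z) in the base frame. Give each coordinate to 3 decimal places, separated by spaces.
after link 1: o_1 = (2.5981, 1.5000, 4.0000)
after link 2: o_2 = (7.4282, 3.1340, 4.0000)
after link 3: o_3 = (3.5645, 4.1693, 1.0000)
after link 4: o_4 = (3.5645, 4.1693, -0.0000)
after link 5: o_5 = (3.8233, 5.1352, -0.0000)

3.823 5.135 -0.000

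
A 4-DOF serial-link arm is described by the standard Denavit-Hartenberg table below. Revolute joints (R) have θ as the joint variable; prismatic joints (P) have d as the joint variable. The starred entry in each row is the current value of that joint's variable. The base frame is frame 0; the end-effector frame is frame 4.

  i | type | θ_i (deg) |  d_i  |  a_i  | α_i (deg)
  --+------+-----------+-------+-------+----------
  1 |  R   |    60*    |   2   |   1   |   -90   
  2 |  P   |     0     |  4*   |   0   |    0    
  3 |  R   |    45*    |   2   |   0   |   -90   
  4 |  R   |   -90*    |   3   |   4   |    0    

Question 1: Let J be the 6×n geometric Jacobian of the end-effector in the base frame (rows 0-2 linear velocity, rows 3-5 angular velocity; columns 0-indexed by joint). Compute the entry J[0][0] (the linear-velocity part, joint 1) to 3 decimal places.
-4.029

axis z_0 = ẑ; lever o_n−o_0 = (-9.2209,4.0289,-0.1213)
cross product → J_v[:, 0] = (-4.0289,-9.2209,0.0000)
J_ω[:, 0] = z_0
entry J[0][0] = -4.0289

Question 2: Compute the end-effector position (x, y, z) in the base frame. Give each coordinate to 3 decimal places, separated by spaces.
after link 1: o_1 = (0.5000, 0.8660, 2.0000)
after link 2: o_2 = (-2.9641, 2.8660, 2.0000)
after link 3: o_3 = (-4.6962, 3.8660, 2.0000)
after link 4: o_4 = (-9.2209, 4.0289, -0.1213)

-9.221 4.029 -0.121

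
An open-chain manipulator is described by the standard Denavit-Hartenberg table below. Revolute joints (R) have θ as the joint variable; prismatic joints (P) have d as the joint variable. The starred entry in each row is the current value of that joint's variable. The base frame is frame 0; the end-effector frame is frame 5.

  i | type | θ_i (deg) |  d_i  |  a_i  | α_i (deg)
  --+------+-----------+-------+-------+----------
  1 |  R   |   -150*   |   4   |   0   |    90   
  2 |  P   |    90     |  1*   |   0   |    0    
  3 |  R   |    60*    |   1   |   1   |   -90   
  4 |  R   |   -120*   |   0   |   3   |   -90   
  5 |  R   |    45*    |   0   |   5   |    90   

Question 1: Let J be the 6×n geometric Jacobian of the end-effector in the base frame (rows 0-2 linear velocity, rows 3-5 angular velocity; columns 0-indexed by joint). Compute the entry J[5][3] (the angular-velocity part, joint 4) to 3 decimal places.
-0.866

axis z_3 = (0.4330,0.2500,-0.8660); lever o_n−o_3 = (-6.8117,2.6028,1.4280)
cross product → J_v[:, 3] = (2.6111,5.2808,2.8300)
J_ω[:, 3] = z_3
entry J[5][3] = -0.8660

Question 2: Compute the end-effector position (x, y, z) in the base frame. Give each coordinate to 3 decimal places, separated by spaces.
after link 1: o_1 = (0.0000, 0.0000, 4.0000)
after link 2: o_2 = (-0.5000, 0.8660, 4.0000)
after link 3: o_3 = (-0.2500, 2.1651, 4.5000)
after link 4: o_4 = (-2.6740, 3.7655, 3.7500)
after link 5: o_5 = (-7.0617, 4.7678, 5.9280)

-7.062 4.768 5.928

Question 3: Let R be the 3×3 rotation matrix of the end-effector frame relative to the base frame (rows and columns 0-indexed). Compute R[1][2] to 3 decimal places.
End-effector z-axis (col 2 of R) = (-0.2652,0.5540,-0.7891)
R[1][2] = 0.5540

0.554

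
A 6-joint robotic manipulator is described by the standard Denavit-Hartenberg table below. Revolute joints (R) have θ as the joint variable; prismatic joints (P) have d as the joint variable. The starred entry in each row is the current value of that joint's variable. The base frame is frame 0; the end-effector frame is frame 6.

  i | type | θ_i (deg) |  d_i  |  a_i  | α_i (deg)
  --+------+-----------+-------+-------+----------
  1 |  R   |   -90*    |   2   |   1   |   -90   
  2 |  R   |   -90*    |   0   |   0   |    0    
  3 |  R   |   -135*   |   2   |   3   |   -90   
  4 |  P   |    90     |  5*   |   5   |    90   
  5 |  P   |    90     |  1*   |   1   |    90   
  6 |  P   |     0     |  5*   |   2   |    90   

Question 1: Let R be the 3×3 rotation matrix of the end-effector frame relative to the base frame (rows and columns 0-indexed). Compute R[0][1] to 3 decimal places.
End-effector y-axis (col 1 of R) = (-1.0000,0.0000,-0.0000)
R[0][1] = -1.0000

-1.000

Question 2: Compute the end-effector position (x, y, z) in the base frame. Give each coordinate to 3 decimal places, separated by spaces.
after link 1: o_1 = (0.0000, -1.0000, 2.0000)
after link 2: o_2 = (0.0000, -1.0000, 2.0000)
after link 3: o_3 = (2.0000, 1.1213, -0.1213)
after link 4: o_4 = (-3.0000, 4.6569, 3.4142)
after link 5: o_5 = (-3.0000, 6.0711, 3.4142)
after link 6: o_6 = (-8.0000, 7.4853, 4.8284)

-8.000 7.485 4.828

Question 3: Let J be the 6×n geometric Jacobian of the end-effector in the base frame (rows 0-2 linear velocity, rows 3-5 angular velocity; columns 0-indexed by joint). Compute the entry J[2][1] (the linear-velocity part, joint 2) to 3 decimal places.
8.485

axis z_1 = (1.0000,0.0000,0.0000); lever o_n−o_1 = (-8.0000,8.4853,2.8284)
cross product → J_v[:, 1] = (-0.0000,-2.8284,8.4853)
J_ω[:, 1] = z_1
entry J[2][1] = 8.4853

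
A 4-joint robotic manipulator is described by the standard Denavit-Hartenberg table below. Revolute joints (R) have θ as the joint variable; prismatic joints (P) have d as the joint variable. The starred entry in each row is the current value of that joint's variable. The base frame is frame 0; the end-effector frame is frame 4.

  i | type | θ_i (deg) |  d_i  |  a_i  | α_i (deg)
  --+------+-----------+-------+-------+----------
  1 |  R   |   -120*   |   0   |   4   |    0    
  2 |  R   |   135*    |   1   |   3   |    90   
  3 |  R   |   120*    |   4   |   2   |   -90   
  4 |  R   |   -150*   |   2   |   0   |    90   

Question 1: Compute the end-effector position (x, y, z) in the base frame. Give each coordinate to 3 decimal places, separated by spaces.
after link 1: o_1 = (-2.0000, -3.4641, 0.0000)
after link 2: o_2 = (0.8978, -2.6876, 1.0000)
after link 3: o_3 = (0.9671, -6.8102, 2.7321)
after link 4: o_4 = (-0.7059, -7.2585, 1.7321)

-0.706 -7.258 1.732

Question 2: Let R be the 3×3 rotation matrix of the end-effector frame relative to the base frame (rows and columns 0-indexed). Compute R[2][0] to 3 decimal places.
-0.750

End-effector x-axis (col 0 of R) = (0.5477,-0.3709,-0.7500)
R[2][0] = -0.7500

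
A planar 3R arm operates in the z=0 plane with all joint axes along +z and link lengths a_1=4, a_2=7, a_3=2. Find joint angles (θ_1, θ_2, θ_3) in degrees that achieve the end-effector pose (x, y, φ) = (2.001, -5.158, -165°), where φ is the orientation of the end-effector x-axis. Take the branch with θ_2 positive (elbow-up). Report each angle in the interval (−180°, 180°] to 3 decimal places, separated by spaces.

-135.002 120.000 -149.997

wrist centre = target − a_3·(cos φ, sin φ) = (3.9329, -4.6404)
cos θ_2 = (37.0003−4²−7²)/(2·4·7) = -0.5000; θ_2 = 119.9997° (elbow-up)
β = atan2(-4.6404,3.9329) = -49.7177°; ψ = atan2(6.0622,0.5000) = 85.2847°
θ_1 = β − ψ = -135.0024°
θ_3 = φ − θ_1 − θ_2 = -149.9973° (wrapped to (-180°,180°])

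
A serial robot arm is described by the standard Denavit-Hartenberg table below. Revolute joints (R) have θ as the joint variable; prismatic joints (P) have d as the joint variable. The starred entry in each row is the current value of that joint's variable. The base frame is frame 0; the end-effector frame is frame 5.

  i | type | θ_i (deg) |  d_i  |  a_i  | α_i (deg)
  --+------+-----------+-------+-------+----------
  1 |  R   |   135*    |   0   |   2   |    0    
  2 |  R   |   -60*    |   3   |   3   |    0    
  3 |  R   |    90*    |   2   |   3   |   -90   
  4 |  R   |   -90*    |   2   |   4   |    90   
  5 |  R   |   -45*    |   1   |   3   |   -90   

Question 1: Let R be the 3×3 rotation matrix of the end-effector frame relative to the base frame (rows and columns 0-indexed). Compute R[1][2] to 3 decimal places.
-0.683

End-effector z-axis (col 2 of R) = (-0.1830,-0.6830,0.7071)
R[1][2] = -0.6830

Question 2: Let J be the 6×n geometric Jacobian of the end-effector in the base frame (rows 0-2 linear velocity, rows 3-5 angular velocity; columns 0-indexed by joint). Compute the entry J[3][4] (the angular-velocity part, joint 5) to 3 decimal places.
0.966

axis z_4 = (0.9659,-0.2588,0.0000); lever o_n−o_4 = (1.5150,1.7902,2.1213)
cross product → J_v[:, 4] = (-0.5490,-2.0490,2.1213)
J_ω[:, 4] = z_4
entry J[3][4] = 0.9659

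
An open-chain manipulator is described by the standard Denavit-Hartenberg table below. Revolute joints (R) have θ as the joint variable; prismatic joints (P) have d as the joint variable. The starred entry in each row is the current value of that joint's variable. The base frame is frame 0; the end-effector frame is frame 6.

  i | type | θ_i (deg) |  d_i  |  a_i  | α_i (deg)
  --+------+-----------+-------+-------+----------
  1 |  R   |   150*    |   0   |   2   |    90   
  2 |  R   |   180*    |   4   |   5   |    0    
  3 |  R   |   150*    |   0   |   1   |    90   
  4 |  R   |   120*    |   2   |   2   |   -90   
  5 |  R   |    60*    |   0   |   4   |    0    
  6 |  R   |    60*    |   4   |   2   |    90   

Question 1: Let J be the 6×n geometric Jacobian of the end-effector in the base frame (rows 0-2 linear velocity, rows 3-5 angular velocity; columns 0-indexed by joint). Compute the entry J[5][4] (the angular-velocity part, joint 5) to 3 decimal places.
axis z_4 = (0.3995,-0.8080,0.4330); lever o_n−o_4 = (0.1561,-1.3995,6.4821)
cross product → J_v[:, 4] = (-4.6316,-2.5221,-0.4330)
J_ω[:, 4] = z_4
entry J[5][4] = 0.4330

0.433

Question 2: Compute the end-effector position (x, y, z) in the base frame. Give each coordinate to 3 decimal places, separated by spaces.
6.486 1.565 4.750

after link 1: o_1 = (-1.7321, 1.0000, 0.0000)
after link 2: o_2 = (4.5981, 1.9641, 0.0000)
after link 3: o_3 = (3.8481, 2.3971, -0.5000)
after link 4: o_4 = (6.3301, 2.9641, -1.7321)
after link 5: o_5 = (6.4462, 4.8971, 1.7679)
after link 6: o_6 = (6.4862, 1.5646, 4.7500)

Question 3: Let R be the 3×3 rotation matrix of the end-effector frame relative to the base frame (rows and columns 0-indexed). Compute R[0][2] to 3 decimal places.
0.483

End-effector z-axis (col 2 of R) = (0.4833,0.5870,0.6495)
R[0][2] = 0.4833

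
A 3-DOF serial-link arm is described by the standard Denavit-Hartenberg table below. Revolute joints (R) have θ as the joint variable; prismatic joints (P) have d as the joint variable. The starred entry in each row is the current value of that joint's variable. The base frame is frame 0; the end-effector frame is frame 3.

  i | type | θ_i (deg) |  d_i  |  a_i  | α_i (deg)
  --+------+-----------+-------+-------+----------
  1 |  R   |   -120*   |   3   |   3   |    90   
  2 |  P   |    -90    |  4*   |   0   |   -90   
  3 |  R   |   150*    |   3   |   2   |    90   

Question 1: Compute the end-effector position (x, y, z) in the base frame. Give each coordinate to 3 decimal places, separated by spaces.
-5.598 -3.696 4.732

after link 1: o_1 = (-1.5000, -2.5981, 3.0000)
after link 2: o_2 = (-4.9641, -0.5981, 3.0000)
after link 3: o_3 = (-5.5981, -3.6962, 4.7321)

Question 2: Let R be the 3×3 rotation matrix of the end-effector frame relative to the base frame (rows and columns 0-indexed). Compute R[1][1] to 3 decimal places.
End-effector y-axis (col 1 of R) = (-0.5000,-0.8660,0.0000)
R[1][1] = -0.8660

-0.866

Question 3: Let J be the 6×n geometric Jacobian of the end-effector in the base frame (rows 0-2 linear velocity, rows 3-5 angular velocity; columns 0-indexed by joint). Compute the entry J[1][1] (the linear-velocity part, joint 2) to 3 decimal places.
prismatic axis z_1 = (-0.8660,0.5000,0.0000)
J_v[:, 1] = z_1; J_ω[:, 1] = (0,0,0)
entry J[1][1] = 0.5000

0.500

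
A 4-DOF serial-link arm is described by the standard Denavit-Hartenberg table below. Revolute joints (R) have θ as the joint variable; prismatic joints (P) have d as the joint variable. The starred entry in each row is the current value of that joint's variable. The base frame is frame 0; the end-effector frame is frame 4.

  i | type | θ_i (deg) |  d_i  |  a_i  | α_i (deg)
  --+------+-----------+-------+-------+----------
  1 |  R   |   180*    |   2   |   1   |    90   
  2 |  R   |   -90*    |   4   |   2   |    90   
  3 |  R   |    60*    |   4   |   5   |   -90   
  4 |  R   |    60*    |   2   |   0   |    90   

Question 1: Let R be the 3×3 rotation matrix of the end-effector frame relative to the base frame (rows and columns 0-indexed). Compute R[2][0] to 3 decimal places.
-0.250

End-effector x-axis (col 0 of R) = (-0.8660,0.4330,-0.2500)
R[2][0] = -0.2500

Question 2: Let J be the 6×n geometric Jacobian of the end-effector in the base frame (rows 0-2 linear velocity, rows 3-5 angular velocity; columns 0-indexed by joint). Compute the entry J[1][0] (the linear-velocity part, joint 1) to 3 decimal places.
axis z_0 = ẑ; lever o_n−o_0 = (3.0000,9.3301,-0.7679)
cross product → J_v[:, 0] = (-9.3301,3.0000,0.0000)
J_ω[:, 0] = z_0
entry J[1][0] = 3.0000

3.000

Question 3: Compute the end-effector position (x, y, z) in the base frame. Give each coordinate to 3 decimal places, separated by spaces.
3.000 9.330 -0.768

after link 1: o_1 = (-1.0000, 0.0000, 2.0000)
after link 2: o_2 = (-1.0000, 4.0000, 0.0000)
after link 3: o_3 = (3.0000, 8.3301, -2.5000)
after link 4: o_4 = (3.0000, 9.3301, -0.7679)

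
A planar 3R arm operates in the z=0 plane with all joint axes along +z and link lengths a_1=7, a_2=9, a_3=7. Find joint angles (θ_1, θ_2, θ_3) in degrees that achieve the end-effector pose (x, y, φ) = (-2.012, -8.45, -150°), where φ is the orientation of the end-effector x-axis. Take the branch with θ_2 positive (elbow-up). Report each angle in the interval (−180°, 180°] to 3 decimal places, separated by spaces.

wrist centre = target − a_3·(cos φ, sin φ) = (4.0502, -4.9500)
cos θ_2 = (40.9064−7²−9²)/(2·7·9) = -0.7071; θ_2 = 134.9988° (elbow-up)
β = atan2(-4.9500,4.0502) = -50.7094°; ψ = atan2(6.3641,0.6362) = 84.2915°
θ_1 = β − ψ = -135.0009°
θ_3 = φ − θ_1 − θ_2 = -149.9979° (wrapped to (-180°,180°])

-135.001 134.999 -149.998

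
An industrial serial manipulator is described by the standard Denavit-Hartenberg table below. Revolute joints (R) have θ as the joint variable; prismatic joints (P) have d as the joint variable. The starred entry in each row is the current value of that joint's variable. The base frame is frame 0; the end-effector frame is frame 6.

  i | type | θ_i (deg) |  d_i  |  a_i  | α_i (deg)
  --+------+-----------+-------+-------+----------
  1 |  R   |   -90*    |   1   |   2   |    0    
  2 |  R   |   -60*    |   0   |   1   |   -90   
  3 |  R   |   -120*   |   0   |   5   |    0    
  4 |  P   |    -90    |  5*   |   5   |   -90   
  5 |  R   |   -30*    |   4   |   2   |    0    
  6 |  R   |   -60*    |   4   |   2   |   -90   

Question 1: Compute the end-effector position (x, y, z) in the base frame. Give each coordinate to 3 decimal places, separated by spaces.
after link 1: o_1 = (0.0000, -2.0000, 1.0000)
after link 2: o_2 = (-0.8660, -2.5000, 1.0000)
after link 3: o_3 = (1.2990, -1.2500, 5.3301)
after link 4: o_4 = (7.5490, -3.4151, 2.8301)
after link 5: o_5 = (11.0801, -2.5311, 5.4282)
after link 6: o_6 = (13.8122, -3.2631, 8.8923)

13.812 -3.263 8.892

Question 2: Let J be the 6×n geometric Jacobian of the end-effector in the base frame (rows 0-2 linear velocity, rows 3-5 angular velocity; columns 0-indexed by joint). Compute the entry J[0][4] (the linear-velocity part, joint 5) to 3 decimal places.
1.384

axis z_4 = (0.4330,0.2500,0.8660); lever o_n−o_4 = (6.2631,0.1519,6.0622)
cross product → J_v[:, 4] = (1.3840,2.7990,-1.5000)
J_ω[:, 4] = z_4
entry J[0][4] = 1.3840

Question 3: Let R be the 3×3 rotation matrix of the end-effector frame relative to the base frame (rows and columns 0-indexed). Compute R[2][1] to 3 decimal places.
End-effector y-axis (col 1 of R) = (-0.4330,-0.2500,-0.8660)
R[2][1] = -0.8660

-0.866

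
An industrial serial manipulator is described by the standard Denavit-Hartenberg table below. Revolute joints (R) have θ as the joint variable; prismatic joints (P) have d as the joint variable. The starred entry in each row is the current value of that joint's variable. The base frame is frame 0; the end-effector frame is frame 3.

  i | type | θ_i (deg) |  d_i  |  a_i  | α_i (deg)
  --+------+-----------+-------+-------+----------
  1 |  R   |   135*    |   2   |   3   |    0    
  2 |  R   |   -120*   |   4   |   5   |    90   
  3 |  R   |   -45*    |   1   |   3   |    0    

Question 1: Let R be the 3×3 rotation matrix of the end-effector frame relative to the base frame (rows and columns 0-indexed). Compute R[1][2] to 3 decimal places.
-0.966

End-effector z-axis (col 2 of R) = (0.2588,-0.9659,0.0000)
R[1][2] = -0.9659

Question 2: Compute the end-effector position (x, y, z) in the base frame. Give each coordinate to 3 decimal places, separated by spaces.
after link 1: o_1 = (-2.1213, 2.1213, 2.0000)
after link 2: o_2 = (2.7083, 3.4154, 6.0000)
after link 3: o_3 = (5.0162, 2.9985, 3.8787)

5.016 2.999 3.879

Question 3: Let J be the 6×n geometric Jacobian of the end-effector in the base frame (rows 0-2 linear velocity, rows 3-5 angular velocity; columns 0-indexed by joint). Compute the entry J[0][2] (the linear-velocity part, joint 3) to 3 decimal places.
2.049

axis z_2 = (0.2588,-0.9659,0.0000); lever o_n−o_2 = (2.3079,-0.4169,-2.1213)
cross product → J_v[:, 2] = (2.0490,0.5490,2.1213)
J_ω[:, 2] = z_2
entry J[0][2] = 2.0490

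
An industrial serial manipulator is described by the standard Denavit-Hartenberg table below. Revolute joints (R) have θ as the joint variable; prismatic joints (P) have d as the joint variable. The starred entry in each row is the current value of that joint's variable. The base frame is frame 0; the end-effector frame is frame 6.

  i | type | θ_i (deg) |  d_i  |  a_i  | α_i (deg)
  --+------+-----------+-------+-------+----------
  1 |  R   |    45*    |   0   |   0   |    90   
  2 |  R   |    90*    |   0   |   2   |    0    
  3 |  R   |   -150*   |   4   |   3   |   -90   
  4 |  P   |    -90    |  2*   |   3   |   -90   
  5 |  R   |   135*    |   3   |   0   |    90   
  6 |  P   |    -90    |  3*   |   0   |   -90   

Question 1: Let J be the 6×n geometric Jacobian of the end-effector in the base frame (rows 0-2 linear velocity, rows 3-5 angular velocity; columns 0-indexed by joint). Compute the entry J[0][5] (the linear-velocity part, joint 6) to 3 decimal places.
0.067

prismatic axis z_5 = (0.0670,-0.9330,-0.3536)
J_v[:, 5] = z_5; J_ω[:, 5] = (0,0,0)
entry J[0][5] = 0.0670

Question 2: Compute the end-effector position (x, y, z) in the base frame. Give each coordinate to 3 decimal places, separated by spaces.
after link 1: o_1 = (0.0000, 0.0000, 0.0000)
after link 2: o_2 = (0.0000, 0.0000, 2.0000)
after link 3: o_3 = (3.8891, -1.7678, -0.5981)
after link 4: o_4 = (7.2352, -2.6643, 0.4019)
after link 5: o_5 = (8.2958, -1.6037, -2.1962)
after link 6: o_6 = (8.4968, -4.4027, -3.2568)

8.497 -4.403 -3.257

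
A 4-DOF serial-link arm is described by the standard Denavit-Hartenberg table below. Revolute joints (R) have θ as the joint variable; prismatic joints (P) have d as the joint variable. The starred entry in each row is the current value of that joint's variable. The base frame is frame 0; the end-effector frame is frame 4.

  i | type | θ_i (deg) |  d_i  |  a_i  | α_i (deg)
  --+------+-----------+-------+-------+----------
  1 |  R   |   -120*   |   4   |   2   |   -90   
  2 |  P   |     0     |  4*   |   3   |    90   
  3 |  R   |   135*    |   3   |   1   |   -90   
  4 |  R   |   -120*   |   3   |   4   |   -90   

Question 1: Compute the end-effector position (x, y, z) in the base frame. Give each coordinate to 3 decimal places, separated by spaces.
-0.778 -3.691 10.464

after link 1: o_1 = (-1.0000, -1.7321, 4.0000)
after link 2: o_2 = (0.9641, -6.3301, 4.0000)
after link 3: o_3 = (1.9300, -6.0713, 7.0000)
after link 4: o_4 = (-0.7783, -3.6912, 10.4641)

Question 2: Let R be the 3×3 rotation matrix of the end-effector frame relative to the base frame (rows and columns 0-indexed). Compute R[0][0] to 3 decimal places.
-0.483

End-effector x-axis (col 0 of R) = (-0.4830,-0.1294,0.8660)
R[0][0] = -0.4830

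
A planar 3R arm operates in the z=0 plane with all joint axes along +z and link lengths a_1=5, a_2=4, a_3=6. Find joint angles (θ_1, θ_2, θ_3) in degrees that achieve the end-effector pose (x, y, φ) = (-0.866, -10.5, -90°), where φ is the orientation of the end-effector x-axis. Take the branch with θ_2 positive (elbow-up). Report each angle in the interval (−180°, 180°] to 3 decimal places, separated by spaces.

wrist centre = target − a_3·(cos φ, sin φ) = (-0.8660, -4.5000)
cos θ_2 = (21.0000−5²−4²)/(2·5·4) = -0.5000; θ_2 = 120.0001° (elbow-up)
β = atan2(-4.5000,-0.8660) = -100.8931°; ψ = atan2(3.4641,3.0000) = 49.1066°
θ_1 = β − ψ = -149.9997°
θ_3 = φ − θ_1 − θ_2 = -60.0004° (wrapped to (-180°,180°])

-150.000 120.000 -60.000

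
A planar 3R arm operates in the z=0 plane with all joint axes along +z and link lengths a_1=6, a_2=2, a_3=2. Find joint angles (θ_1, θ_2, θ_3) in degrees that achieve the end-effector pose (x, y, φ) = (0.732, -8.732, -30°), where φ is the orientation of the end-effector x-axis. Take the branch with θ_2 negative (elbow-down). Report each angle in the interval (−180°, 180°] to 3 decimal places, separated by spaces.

-90.000 -30.003 90.003

wrist centre = target − a_3·(cos φ, sin φ) = (-1.0001, -7.7320)
cos θ_2 = (60.7839−6²−2²)/(2·6·2) = 0.8660; θ_2 = -30.0033° (elbow-down)
β = atan2(-7.7320,-1.0001) = -97.3697°; ψ = atan2(-1.0001,7.7320) = -7.3700°
θ_1 = β − ψ = -89.9996°
θ_3 = φ − θ_1 − θ_2 = 90.0029° (wrapped to (-180°,180°])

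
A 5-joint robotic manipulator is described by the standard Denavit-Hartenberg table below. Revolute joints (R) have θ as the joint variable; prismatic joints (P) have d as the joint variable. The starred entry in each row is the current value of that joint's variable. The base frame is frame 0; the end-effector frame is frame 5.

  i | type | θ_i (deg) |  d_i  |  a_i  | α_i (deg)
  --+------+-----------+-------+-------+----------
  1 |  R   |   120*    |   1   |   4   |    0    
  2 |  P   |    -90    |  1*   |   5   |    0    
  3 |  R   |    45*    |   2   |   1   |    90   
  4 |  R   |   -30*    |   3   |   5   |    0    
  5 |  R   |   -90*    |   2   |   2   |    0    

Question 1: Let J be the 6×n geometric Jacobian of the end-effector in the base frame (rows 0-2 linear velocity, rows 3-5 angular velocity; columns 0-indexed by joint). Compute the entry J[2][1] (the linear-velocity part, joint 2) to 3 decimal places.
1.000

prismatic axis z_1 = (0.0000,0.0000,1.0000)
J_v[:, 1] = z_1; J_ω[:, 1] = (0,0,0)
entry J[2][1] = 1.0000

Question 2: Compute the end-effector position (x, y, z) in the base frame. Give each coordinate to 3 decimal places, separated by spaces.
after link 1: o_1 = (-2.0000, 3.4641, 1.0000)
after link 2: o_2 = (2.3301, 5.9641, 2.0000)
after link 3: o_3 = (2.5889, 6.9300, 4.0000)
after link 4: o_4 = (6.6074, 10.3362, 1.5000)
after link 5: o_5 = (8.2805, 8.8526, -0.2321)

8.280 8.853 -0.232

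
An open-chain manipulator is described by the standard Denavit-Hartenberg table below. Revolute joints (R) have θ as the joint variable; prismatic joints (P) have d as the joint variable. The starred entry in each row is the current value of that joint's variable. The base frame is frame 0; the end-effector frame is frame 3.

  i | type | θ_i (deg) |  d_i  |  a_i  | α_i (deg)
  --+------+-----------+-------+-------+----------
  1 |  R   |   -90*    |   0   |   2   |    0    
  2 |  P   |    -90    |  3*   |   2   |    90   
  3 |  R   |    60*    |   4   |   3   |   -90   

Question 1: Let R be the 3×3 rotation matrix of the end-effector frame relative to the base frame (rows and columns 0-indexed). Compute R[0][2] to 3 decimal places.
0.866

End-effector z-axis (col 2 of R) = (0.8660,0.0000,0.5000)
R[0][2] = 0.8660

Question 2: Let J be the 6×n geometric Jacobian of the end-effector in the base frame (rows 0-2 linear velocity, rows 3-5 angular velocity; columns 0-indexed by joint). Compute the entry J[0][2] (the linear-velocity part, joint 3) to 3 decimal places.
axis z_2 = (-0.0000,1.0000,0.0000); lever o_n−o_2 = (-1.5000,4.0000,2.5981)
cross product → J_v[:, 2] = (2.5981,0.0000,1.5000)
J_ω[:, 2] = z_2
entry J[0][2] = 2.5981

2.598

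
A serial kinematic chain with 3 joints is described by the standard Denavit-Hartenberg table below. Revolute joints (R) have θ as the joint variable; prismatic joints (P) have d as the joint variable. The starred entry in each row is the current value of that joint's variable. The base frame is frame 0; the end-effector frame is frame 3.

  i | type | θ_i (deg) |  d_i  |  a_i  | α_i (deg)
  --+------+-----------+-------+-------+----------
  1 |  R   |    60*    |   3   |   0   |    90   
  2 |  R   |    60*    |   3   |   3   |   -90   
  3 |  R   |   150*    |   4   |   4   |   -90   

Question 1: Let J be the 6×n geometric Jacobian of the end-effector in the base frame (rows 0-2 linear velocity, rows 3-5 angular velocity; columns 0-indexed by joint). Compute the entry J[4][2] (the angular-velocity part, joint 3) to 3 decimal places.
-0.750

axis z_2 = (-0.4330,-0.7500,0.5000); lever o_n−o_2 = (-4.3301,-3.5000,-1.0000)
cross product → J_v[:, 2] = (2.5000,-2.5981,-1.7321)
J_ω[:, 2] = z_2
entry J[4][2] = -0.7500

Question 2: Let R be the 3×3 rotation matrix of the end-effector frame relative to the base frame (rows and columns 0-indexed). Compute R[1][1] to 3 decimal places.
End-effector y-axis (col 1 of R) = (0.4330,0.7500,-0.5000)
R[1][1] = 0.7500

0.750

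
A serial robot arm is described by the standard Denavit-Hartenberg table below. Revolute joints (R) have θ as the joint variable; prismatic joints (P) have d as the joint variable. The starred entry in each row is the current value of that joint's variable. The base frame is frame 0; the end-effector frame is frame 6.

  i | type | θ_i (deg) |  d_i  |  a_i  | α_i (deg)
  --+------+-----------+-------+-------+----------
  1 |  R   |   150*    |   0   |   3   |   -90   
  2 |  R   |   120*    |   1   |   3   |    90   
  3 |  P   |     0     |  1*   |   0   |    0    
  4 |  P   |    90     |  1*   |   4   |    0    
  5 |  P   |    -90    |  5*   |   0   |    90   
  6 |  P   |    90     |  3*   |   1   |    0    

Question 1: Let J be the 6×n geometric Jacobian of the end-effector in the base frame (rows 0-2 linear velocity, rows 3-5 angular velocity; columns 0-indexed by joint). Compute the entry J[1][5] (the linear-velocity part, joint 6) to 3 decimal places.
0.866

prismatic axis z_5 = (0.5000,0.8660,-0.0000)
J_v[:, 5] = z_5; J_ω[:, 5] = (0,0,0)
entry J[1][5] = 0.8660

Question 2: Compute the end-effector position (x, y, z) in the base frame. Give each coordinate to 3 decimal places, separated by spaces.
after link 1: o_1 = (-2.5981, 1.5000, 0.0000)
after link 2: o_2 = (-1.7990, -0.1160, -2.5981)
after link 3: o_3 = (-2.5490, 0.3170, -3.0981)
after link 4: o_4 = (-5.2990, -2.7141, -3.5981)
after link 5: o_5 = (-9.0490, -0.5490, -6.0981)
after link 6: o_6 = (-8.2990, 2.4821, -6.5981)

-8.299 2.482 -6.598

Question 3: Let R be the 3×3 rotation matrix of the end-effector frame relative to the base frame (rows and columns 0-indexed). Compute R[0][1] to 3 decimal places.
-0.433

End-effector y-axis (col 1 of R) = (-0.4330,0.2500,0.8660)
R[0][1] = -0.4330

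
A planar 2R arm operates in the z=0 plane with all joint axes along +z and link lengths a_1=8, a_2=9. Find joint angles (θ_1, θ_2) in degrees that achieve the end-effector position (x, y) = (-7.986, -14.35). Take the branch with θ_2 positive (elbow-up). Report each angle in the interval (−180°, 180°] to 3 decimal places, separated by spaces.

cos θ_2 = (269.6987−8²−9²)/(2·8·9) = 0.8660; θ_2 = 30.0071° (elbow-up)
β = atan2(-14.3500,-7.9860) = -119.0966°; ψ = atan2(4.5010,15.7937) = 15.9068°
θ_1 = β − ψ = -135.0034°

-135.003 30.007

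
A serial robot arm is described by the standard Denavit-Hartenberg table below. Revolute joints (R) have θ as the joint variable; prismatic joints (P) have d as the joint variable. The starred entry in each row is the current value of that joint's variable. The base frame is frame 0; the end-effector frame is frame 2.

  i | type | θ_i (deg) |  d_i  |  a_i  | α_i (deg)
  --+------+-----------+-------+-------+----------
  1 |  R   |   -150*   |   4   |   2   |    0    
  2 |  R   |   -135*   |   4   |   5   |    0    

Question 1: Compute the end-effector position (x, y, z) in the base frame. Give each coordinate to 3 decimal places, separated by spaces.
after link 1: o_1 = (-1.7321, -1.0000, 4.0000)
after link 2: o_2 = (-0.4380, 3.8296, 8.0000)

-0.438 3.830 8.000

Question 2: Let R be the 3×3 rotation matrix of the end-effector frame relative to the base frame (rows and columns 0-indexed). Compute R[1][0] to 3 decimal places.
End-effector x-axis (col 0 of R) = (0.2588,0.9659,0.0000)
R[1][0] = 0.9659

0.966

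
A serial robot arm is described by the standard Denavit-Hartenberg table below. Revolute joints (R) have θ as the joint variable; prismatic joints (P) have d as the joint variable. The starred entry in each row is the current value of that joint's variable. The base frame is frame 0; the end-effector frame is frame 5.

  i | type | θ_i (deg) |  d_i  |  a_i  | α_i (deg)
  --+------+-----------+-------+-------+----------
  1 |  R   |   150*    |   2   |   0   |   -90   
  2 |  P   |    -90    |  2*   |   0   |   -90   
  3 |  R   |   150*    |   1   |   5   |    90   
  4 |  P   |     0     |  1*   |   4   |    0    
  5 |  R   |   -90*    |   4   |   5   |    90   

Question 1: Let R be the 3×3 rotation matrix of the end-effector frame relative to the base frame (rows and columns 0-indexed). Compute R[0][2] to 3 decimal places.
-0.250

End-effector z-axis (col 2 of R) = (-0.2500,-0.4330,0.8660)
R[0][2] = -0.2500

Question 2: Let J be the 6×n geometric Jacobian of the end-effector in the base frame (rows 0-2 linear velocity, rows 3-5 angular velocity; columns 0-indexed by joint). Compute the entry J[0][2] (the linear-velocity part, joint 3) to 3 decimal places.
axis z_2 = (-0.8660,0.5000,-0.0000); lever o_n−o_2 = (7.8792,5.6471,-5.2942)
cross product → J_v[:, 2] = (-2.6471,-4.5849,-8.8301)
J_ω[:, 2] = z_2
entry J[0][2] = -2.6471

-2.647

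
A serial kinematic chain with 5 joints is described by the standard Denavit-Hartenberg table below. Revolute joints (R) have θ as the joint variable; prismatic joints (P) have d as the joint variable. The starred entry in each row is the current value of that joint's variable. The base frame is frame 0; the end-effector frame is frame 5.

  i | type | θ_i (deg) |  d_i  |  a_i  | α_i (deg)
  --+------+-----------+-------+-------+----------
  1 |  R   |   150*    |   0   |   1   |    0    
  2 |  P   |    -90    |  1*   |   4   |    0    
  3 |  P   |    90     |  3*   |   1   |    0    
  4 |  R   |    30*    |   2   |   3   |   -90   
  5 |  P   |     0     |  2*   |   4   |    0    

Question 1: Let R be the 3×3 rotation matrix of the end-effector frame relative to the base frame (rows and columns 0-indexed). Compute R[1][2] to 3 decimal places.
-1.000

End-effector z-axis (col 2 of R) = (0.0000,-1.0000,0.0000)
R[1][2] = -1.0000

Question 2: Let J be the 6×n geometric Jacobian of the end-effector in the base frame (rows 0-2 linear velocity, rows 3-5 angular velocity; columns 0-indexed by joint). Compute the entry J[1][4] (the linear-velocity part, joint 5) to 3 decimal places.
-1.000

prismatic axis z_4 = (0.0000,-1.0000,0.0000)
J_v[:, 4] = z_4; J_ω[:, 4] = (0,0,0)
entry J[1][4] = -1.0000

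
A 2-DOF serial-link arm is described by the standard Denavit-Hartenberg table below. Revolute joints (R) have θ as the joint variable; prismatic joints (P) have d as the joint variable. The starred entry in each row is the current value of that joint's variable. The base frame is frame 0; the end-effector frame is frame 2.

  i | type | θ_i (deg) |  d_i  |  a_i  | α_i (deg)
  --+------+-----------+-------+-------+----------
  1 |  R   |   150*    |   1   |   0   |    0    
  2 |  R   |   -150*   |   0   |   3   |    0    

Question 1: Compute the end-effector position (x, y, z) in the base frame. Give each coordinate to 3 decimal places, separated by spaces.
after link 1: o_1 = (0.0000, 0.0000, 1.0000)
after link 2: o_2 = (3.0000, 0.0000, 1.0000)

3.000 0.000 1.000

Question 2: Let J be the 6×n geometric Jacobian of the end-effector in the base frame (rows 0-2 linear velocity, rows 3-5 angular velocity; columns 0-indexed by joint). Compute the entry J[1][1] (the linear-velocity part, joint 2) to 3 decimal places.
axis z_1 = (0.0000,0.0000,1.0000); lever o_n−o_1 = (3.0000,0.0000,0.0000)
cross product → J_v[:, 1] = (0.0000,3.0000,0.0000)
J_ω[:, 1] = z_1
entry J[1][1] = 3.0000

3.000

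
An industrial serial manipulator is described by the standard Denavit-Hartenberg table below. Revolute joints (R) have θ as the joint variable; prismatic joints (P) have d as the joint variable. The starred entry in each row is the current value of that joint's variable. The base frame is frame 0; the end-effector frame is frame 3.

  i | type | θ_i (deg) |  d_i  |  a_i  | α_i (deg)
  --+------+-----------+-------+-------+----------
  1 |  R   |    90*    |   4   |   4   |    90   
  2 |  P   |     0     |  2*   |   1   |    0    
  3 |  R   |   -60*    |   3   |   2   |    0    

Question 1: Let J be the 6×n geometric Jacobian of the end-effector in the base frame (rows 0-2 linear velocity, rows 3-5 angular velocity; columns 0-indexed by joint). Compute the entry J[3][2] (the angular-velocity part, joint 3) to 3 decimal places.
1.000

axis z_2 = (1.0000,-0.0000,0.0000); lever o_n−o_2 = (3.0000,1.0000,-1.7321)
cross product → J_v[:, 2] = (0.0000,1.7321,1.0000)
J_ω[:, 2] = z_2
entry J[3][2] = 1.0000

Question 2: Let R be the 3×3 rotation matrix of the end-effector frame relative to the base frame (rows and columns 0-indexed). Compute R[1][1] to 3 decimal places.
0.866

End-effector y-axis (col 1 of R) = (0.0000,0.8660,0.5000)
R[1][1] = 0.8660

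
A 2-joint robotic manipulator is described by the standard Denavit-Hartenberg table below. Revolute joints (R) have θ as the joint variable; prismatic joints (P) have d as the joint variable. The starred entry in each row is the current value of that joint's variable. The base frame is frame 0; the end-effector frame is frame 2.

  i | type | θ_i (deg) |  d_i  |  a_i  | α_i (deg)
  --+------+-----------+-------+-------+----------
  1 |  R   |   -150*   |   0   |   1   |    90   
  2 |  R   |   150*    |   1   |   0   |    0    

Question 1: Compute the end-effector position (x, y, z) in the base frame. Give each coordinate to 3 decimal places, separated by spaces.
-1.366 0.366 0.000

after link 1: o_1 = (-0.8660, -0.5000, 0.0000)
after link 2: o_2 = (-1.3660, 0.3660, 0.0000)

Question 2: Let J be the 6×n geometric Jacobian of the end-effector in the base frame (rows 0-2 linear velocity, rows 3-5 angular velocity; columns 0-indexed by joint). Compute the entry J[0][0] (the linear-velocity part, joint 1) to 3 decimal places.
-0.366

axis z_0 = ẑ; lever o_n−o_0 = (-1.3660,0.3660,0.0000)
cross product → J_v[:, 0] = (-0.3660,-1.3660,0.0000)
J_ω[:, 0] = z_0
entry J[0][0] = -0.3660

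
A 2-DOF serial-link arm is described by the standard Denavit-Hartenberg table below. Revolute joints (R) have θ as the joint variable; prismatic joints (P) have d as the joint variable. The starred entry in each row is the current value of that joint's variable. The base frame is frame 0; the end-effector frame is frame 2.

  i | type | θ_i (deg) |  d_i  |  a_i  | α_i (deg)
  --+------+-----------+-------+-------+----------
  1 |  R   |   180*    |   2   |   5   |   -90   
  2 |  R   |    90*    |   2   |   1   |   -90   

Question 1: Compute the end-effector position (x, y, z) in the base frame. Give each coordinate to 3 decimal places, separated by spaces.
-5.000 -2.000 1.000

after link 1: o_1 = (-5.0000, 0.0000, 2.0000)
after link 2: o_2 = (-5.0000, -2.0000, 1.0000)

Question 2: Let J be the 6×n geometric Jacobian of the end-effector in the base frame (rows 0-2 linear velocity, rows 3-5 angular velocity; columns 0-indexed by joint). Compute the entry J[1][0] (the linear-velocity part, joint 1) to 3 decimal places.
-5.000

axis z_0 = ẑ; lever o_n−o_0 = (-5.0000,-2.0000,1.0000)
cross product → J_v[:, 0] = (2.0000,-5.0000,0.0000)
J_ω[:, 0] = z_0
entry J[1][0] = -5.0000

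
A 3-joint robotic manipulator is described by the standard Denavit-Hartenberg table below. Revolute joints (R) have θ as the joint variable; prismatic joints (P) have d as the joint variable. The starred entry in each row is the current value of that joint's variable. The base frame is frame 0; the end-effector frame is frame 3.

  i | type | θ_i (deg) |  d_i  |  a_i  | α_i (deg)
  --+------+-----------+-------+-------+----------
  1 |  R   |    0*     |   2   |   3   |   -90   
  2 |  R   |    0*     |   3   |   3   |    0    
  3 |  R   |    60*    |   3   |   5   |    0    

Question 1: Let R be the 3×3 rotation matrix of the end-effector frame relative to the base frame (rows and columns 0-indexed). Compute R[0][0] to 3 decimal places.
End-effector x-axis (col 0 of R) = (0.5000,0.0000,-0.8660)
R[0][0] = 0.5000

0.500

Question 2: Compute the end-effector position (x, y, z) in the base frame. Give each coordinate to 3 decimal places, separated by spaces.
after link 1: o_1 = (3.0000, 0.0000, 2.0000)
after link 2: o_2 = (6.0000, 3.0000, 2.0000)
after link 3: o_3 = (8.5000, 6.0000, -2.3301)

8.500 6.000 -2.330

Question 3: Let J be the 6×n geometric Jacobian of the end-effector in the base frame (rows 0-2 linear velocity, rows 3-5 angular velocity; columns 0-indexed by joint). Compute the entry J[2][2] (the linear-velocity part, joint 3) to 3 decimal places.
axis z_2 = (0.0000,1.0000,0.0000); lever o_n−o_2 = (2.5000,3.0000,-4.3301)
cross product → J_v[:, 2] = (-4.3301,0.0000,-2.5000)
J_ω[:, 2] = z_2
entry J[2][2] = -2.5000

-2.500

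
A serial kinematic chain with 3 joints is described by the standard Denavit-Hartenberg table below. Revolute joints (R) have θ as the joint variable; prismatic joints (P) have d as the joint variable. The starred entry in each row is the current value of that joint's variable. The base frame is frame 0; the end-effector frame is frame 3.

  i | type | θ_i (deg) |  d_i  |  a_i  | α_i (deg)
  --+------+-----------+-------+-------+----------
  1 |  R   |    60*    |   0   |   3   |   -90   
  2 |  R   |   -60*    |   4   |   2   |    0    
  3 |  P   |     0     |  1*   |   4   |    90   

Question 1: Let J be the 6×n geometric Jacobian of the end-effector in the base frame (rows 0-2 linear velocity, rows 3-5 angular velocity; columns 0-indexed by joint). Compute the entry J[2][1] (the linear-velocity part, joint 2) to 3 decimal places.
-3.000

axis z_1 = (-0.8660,0.5000,0.0000); lever o_n−o_1 = (-2.8301,5.0981,5.1962)
cross product → J_v[:, 1] = (2.5981,4.5000,-3.0000)
J_ω[:, 1] = z_1
entry J[2][1] = -3.0000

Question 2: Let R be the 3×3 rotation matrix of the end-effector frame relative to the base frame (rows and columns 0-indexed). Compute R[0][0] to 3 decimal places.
End-effector x-axis (col 0 of R) = (0.2500,0.4330,0.8660)
R[0][0] = 0.2500

0.250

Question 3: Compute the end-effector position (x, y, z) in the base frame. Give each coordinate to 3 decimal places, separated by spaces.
-1.330 7.696 5.196

after link 1: o_1 = (1.5000, 2.5981, 0.0000)
after link 2: o_2 = (-1.4641, 5.4641, 1.7321)
after link 3: o_3 = (-1.3301, 7.6962, 5.1962)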